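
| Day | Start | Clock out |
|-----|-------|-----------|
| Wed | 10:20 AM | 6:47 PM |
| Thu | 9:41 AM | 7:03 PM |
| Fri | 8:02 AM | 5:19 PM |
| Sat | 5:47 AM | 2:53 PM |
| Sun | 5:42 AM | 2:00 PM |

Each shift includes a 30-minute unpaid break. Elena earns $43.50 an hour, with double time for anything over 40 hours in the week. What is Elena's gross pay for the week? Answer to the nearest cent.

$1914.00

Wed: 10:20 AM–6:47 PM = 8 h 27 min; less 30 min break → 7 h 57 min
Thu: 9:41 AM–7:03 PM = 9 h 22 min; less 30 min break → 8 h 52 min
Fri: 8:02 AM–5:19 PM = 9 h 17 min; less 30 min break → 8 h 47 min
Sat: 5:47 AM–2:53 PM = 9 h 6 min; less 30 min break → 8 h 36 min
Sun: 5:42 AM–2:00 PM = 8 h 18 min; less 30 min break → 7 h 48 min
Total worked: 42 h 0 min = 2520 min.
Regular 40 h 0 min = 2400 min at $43.50/h; overtime 2 h 0 min = 120 min at $87.00/h.
Pay = (2400 × $43.50 + 120 × $87.00) ÷ 60 = $1914.00.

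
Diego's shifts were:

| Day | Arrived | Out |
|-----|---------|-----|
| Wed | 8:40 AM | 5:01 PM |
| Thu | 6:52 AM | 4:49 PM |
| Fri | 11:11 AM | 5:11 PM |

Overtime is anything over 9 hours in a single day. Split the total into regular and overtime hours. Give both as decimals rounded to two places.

Regular 23.35 hours, overtime 0.95 hours

Wed: 8:40 AM–5:01 PM = 8 h 21 min
Thu: 6:52 AM–4:49 PM = 9 h 57 min
Fri: 11:11 AM–5:11 PM = 6 h 0 min
Wed reg 8 h 21 min / OT 0 h 0 min; Thu reg 9 h 0 min / OT 0 h 57 min; Fri reg 6 h 0 min / OT 0 h 0 min.
Totals: regular 23 h 21 min, overtime 0 h 57 min.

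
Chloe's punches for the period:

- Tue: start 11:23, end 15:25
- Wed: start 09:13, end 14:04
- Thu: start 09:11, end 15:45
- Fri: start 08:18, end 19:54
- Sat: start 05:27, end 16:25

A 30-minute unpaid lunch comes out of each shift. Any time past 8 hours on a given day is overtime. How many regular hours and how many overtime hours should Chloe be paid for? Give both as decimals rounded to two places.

Tue: 11:23–15:25 = 4 h 2 min; less 30 min break → 3 h 32 min
Wed: 09:13–14:04 = 4 h 51 min; less 30 min break → 4 h 21 min
Thu: 09:11–15:45 = 6 h 34 min; less 30 min break → 6 h 4 min
Fri: 08:18–19:54 = 11 h 36 min; less 30 min break → 11 h 6 min
Sat: 05:27–16:25 = 10 h 58 min; less 30 min break → 10 h 28 min
Tue reg 3 h 32 min / OT 0 h 0 min; Wed reg 4 h 21 min / OT 0 h 0 min; Thu reg 6 h 4 min / OT 0 h 0 min; Fri reg 8 h 0 min / OT 3 h 6 min; Sat reg 8 h 0 min / OT 2 h 28 min.
Totals: regular 29 h 57 min, overtime 5 h 34 min.

Regular 29.95 hours, overtime 5.57 hours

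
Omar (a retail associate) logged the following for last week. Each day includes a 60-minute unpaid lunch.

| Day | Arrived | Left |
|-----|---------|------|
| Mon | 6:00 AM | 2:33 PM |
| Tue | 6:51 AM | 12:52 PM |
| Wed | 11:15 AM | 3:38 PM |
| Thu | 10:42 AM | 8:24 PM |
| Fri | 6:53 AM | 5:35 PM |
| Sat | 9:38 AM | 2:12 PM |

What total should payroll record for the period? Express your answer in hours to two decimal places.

37.92 hours

Mon: 6:00 AM–2:33 PM = 8 h 33 min; less 60 min break → 7 h 33 min
Tue: 6:51 AM–12:52 PM = 6 h 1 min; less 60 min break → 5 h 1 min
Wed: 11:15 AM–3:38 PM = 4 h 23 min; less 60 min break → 3 h 23 min
Thu: 10:42 AM–8:24 PM = 9 h 42 min; less 60 min break → 8 h 42 min
Fri: 6:53 AM–5:35 PM = 10 h 42 min; less 60 min break → 9 h 42 min
Sat: 9:38 AM–2:12 PM = 4 h 34 min; less 60 min break → 3 h 34 min
Total: 7 h 33 min + 5 h 1 min + 3 h 23 min + 8 h 42 min + 9 h 42 min + 3 h 34 min = 37 h 55 min.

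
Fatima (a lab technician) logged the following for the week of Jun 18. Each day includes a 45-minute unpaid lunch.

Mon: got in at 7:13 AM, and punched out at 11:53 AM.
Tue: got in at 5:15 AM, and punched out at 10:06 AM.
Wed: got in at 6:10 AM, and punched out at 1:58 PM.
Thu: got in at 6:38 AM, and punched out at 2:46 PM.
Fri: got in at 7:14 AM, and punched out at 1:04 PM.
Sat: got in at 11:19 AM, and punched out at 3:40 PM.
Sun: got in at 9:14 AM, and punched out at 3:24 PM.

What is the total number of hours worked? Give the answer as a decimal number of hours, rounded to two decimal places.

36.55 hours

Mon: 7:13 AM–11:53 AM = 4 h 40 min; less 45 min break → 3 h 55 min
Tue: 5:15 AM–10:06 AM = 4 h 51 min; less 45 min break → 4 h 6 min
Wed: 6:10 AM–1:58 PM = 7 h 48 min; less 45 min break → 7 h 3 min
Thu: 6:38 AM–2:46 PM = 8 h 8 min; less 45 min break → 7 h 23 min
Fri: 7:14 AM–1:04 PM = 5 h 50 min; less 45 min break → 5 h 5 min
Sat: 11:19 AM–3:40 PM = 4 h 21 min; less 45 min break → 3 h 36 min
Sun: 9:14 AM–3:24 PM = 6 h 10 min; less 45 min break → 5 h 25 min
Total: 3 h 55 min + 4 h 6 min + 7 h 3 min + 7 h 23 min + 5 h 5 min + 3 h 36 min + 5 h 25 min = 36 h 33 min.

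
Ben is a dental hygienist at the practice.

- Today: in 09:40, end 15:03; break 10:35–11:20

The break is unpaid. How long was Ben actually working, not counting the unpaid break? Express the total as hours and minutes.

4 h 38 min

Today: 09:40–15:03 = 5 h 23 min; less 45 min break → 4 h 38 min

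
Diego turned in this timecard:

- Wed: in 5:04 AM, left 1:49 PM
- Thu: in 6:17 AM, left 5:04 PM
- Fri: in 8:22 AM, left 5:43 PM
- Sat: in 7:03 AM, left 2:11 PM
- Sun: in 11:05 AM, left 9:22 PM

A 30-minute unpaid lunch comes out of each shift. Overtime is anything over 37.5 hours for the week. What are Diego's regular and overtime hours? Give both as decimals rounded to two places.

Wed: 5:04 AM–1:49 PM = 8 h 45 min; less 30 min break → 8 h 15 min
Thu: 6:17 AM–5:04 PM = 10 h 47 min; less 30 min break → 10 h 17 min
Fri: 8:22 AM–5:43 PM = 9 h 21 min; less 30 min break → 8 h 51 min
Sat: 7:03 AM–2:11 PM = 7 h 8 min; less 30 min break → 6 h 38 min
Sun: 11:05 AM–9:22 PM = 10 h 17 min; less 30 min break → 9 h 47 min
Total worked: 43 h 48 min = 43.80 h.
Threshold 37.5 h → overtime 6 h 18 min, regular 37 h 30 min.

Regular 37.50 hours, overtime 6.30 hours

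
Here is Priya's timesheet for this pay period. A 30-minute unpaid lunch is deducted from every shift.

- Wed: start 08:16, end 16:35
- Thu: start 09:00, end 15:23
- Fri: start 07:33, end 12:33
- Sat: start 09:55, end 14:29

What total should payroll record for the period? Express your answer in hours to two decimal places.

Wed: 08:16–16:35 = 8 h 19 min; less 30 min break → 7 h 49 min
Thu: 09:00–15:23 = 6 h 23 min; less 30 min break → 5 h 53 min
Fri: 07:33–12:33 = 5 h 0 min; less 30 min break → 4 h 30 min
Sat: 09:55–14:29 = 4 h 34 min; less 30 min break → 4 h 4 min
Total: 7 h 49 min + 5 h 53 min + 4 h 30 min + 4 h 4 min = 22 h 16 min.

22.27 hours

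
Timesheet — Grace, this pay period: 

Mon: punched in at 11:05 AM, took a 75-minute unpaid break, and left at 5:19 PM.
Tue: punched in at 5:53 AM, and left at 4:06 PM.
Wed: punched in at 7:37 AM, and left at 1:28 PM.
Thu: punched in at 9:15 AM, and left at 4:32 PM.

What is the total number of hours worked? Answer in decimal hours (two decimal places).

Mon: 11:05 AM–5:19 PM = 6 h 14 min; less 75 min break → 4 h 59 min
Tue: 5:53 AM–4:06 PM = 10 h 13 min
Wed: 7:37 AM–1:28 PM = 5 h 51 min
Thu: 9:15 AM–4:32 PM = 7 h 17 min
Total: 4 h 59 min + 10 h 13 min + 5 h 51 min + 7 h 17 min = 28 h 20 min.

28.33 hours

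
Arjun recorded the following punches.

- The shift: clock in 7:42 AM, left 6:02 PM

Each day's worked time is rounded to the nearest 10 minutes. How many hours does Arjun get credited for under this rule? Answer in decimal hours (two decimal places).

10.33 hours

The shift: 7:42 AM–6:02 PM = 10 h 20 min → rounds to 10 h 20 min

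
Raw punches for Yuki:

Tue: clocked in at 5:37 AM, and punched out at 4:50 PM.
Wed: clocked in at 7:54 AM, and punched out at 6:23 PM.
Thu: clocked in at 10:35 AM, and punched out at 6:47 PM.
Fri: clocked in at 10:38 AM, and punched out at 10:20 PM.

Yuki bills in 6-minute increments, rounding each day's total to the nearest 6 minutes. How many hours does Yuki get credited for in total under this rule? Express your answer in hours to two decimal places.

Tue: 5:37 AM–4:50 PM = 11 h 13 min → rounds to 11 h 12 min
Wed: 7:54 AM–6:23 PM = 10 h 29 min → rounds to 10 h 30 min
Thu: 10:35 AM–6:47 PM = 8 h 12 min → rounds to 8 h 12 min
Fri: 10:38 AM–10:20 PM = 11 h 42 min → rounds to 11 h 42 min
Total credited: 41 h 36 min.

41.60 hours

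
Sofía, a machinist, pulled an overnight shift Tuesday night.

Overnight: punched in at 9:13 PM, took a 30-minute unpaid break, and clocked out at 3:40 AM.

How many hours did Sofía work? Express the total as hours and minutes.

5 h 57 min

Overnight: 9:13 PM → midnight = 2 h 47 min; midnight → 3:40 AM = 3 h 40 min; span 6 h 27 min; less 30 min break → 5 h 57 min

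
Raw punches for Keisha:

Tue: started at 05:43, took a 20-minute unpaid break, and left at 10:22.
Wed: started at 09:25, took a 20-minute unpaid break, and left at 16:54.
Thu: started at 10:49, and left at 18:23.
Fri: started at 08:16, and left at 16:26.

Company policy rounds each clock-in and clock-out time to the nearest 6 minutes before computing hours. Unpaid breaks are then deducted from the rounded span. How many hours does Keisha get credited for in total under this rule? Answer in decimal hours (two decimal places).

Tue: in 05:43→05:42, out 10:22→10:24; 4 h 42 min − 20 min = 4 h 22 min
Wed: in 09:25→09:24, out 16:54→16:54; 7 h 30 min − 20 min = 7 h 10 min
Thu: in 10:49→10:48, out 18:23→18:24; 7 h 36 min
Fri: in 08:16→08:18, out 16:26→16:24; 8 h 6 min
Total credited: 27 h 14 min.

27.23 hours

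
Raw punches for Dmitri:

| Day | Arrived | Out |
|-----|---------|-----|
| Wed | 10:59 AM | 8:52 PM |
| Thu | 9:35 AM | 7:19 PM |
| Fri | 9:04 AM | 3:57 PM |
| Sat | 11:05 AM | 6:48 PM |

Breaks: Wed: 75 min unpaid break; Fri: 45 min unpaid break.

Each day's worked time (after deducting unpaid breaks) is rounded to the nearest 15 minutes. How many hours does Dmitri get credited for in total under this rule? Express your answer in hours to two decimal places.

32.50 hours

Wed: 10:59 AM–8:52 PM = 9 h 53 min − 75 min = 8 h 38 min → rounds to 8 h 45 min
Thu: 9:35 AM–7:19 PM = 9 h 44 min → rounds to 9 h 45 min
Fri: 9:04 AM–3:57 PM = 6 h 53 min − 45 min = 6 h 8 min → rounds to 6 h 15 min
Sat: 11:05 AM–6:48 PM = 7 h 43 min → rounds to 7 h 45 min
Total credited: 32 h 30 min.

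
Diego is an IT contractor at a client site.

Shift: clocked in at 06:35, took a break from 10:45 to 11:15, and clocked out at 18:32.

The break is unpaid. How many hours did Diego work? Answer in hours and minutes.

Shift: 06:35–18:32 = 11 h 57 min; less 30 min break → 11 h 27 min

11 h 27 min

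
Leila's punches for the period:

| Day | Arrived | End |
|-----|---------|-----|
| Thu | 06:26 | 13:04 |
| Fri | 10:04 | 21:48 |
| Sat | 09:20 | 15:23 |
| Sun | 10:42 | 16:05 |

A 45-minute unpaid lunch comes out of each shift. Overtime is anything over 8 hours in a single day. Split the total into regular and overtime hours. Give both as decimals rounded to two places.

Regular 23.82 hours, overtime 2.98 hours

Thu: 06:26–13:04 = 6 h 38 min; less 45 min break → 5 h 53 min
Fri: 10:04–21:48 = 11 h 44 min; less 45 min break → 10 h 59 min
Sat: 09:20–15:23 = 6 h 3 min; less 45 min break → 5 h 18 min
Sun: 10:42–16:05 = 5 h 23 min; less 45 min break → 4 h 38 min
Thu reg 5 h 53 min / OT 0 h 0 min; Fri reg 8 h 0 min / OT 2 h 59 min; Sat reg 5 h 18 min / OT 0 h 0 min; Sun reg 4 h 38 min / OT 0 h 0 min.
Totals: regular 23 h 49 min, overtime 2 h 59 min.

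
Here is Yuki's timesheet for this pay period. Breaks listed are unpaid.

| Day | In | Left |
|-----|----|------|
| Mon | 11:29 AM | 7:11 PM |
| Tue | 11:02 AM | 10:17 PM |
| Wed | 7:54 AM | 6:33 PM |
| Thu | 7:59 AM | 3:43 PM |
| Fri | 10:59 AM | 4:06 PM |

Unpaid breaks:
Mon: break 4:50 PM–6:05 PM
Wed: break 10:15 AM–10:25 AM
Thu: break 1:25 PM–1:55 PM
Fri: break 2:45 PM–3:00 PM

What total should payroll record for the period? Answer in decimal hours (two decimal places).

Mon: 11:29 AM–7:11 PM = 7 h 42 min; less 75 min break → 6 h 27 min
Tue: 11:02 AM–10:17 PM = 11 h 15 min
Wed: 7:54 AM–6:33 PM = 10 h 39 min; less 10 min break → 10 h 29 min
Thu: 7:59 AM–3:43 PM = 7 h 44 min; less 30 min break → 7 h 14 min
Fri: 10:59 AM–4:06 PM = 5 h 7 min; less 15 min break → 4 h 52 min
Total: 6 h 27 min + 11 h 15 min + 10 h 29 min + 7 h 14 min + 4 h 52 min = 40 h 17 min.

40.28 hours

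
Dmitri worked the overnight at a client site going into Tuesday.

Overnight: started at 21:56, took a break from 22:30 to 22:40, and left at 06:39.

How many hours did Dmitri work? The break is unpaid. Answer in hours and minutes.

8 h 33 min

Overnight: 21:56 → midnight = 2 h 4 min; midnight → 06:39 = 6 h 39 min; span 8 h 43 min; less 10 min break → 8 h 33 min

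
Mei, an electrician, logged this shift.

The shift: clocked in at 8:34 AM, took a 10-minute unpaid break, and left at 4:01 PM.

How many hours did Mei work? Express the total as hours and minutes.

The shift: 8:34 AM–4:01 PM = 7 h 27 min; less 10 min break → 7 h 17 min

7 h 17 min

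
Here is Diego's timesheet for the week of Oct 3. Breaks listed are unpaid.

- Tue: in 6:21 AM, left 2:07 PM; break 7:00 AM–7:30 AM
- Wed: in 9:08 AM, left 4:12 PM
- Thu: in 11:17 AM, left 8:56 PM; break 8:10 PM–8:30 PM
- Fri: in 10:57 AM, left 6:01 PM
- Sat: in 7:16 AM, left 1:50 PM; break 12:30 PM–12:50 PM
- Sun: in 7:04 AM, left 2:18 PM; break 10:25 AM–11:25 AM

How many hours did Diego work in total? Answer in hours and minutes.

Tue: 6:21 AM–2:07 PM = 7 h 46 min; less 30 min break → 7 h 16 min
Wed: 9:08 AM–4:12 PM = 7 h 4 min
Thu: 11:17 AM–8:56 PM = 9 h 39 min; less 20 min break → 9 h 19 min
Fri: 10:57 AM–6:01 PM = 7 h 4 min
Sat: 7:16 AM–1:50 PM = 6 h 34 min; less 20 min break → 6 h 14 min
Sun: 7:04 AM–2:18 PM = 7 h 14 min; less 60 min break → 6 h 14 min
Total: 7 h 16 min + 7 h 4 min + 9 h 19 min + 7 h 4 min + 6 h 14 min + 6 h 14 min = 43 h 11 min.

43 h 11 min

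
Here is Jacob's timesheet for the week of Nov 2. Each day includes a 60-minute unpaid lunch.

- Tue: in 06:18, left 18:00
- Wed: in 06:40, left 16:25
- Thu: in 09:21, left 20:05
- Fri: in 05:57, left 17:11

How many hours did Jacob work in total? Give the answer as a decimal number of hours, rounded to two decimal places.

Tue: 06:18–18:00 = 11 h 42 min; less 60 min break → 10 h 42 min
Wed: 06:40–16:25 = 9 h 45 min; less 60 min break → 8 h 45 min
Thu: 09:21–20:05 = 10 h 44 min; less 60 min break → 9 h 44 min
Fri: 05:57–17:11 = 11 h 14 min; less 60 min break → 10 h 14 min
Total: 10 h 42 min + 8 h 45 min + 9 h 44 min + 10 h 14 min = 39 h 25 min.

39.42 hours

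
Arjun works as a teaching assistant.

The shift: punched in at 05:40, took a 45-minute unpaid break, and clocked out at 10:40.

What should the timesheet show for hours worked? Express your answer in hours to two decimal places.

4.25 hours

The shift: 05:40–10:40 = 5 h 0 min; less 45 min break → 4 h 15 min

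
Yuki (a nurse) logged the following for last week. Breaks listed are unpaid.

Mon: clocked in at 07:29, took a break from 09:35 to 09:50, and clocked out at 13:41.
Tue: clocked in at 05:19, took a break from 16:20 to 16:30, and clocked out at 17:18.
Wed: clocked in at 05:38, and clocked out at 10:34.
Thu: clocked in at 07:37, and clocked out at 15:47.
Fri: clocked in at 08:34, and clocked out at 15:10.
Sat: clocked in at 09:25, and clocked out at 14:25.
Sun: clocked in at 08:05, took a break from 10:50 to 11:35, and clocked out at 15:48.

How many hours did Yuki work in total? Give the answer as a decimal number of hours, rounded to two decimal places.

49.43 hours

Mon: 07:29–13:41 = 6 h 12 min; less 15 min break → 5 h 57 min
Tue: 05:19–17:18 = 11 h 59 min; less 10 min break → 11 h 49 min
Wed: 05:38–10:34 = 4 h 56 min
Thu: 07:37–15:47 = 8 h 10 min
Fri: 08:34–15:10 = 6 h 36 min
Sat: 09:25–14:25 = 5 h 0 min
Sun: 08:05–15:48 = 7 h 43 min; less 45 min break → 6 h 58 min
Total: 5 h 57 min + 11 h 49 min + 4 h 56 min + 8 h 10 min + 6 h 36 min + 5 h 0 min + 6 h 58 min = 49 h 26 min.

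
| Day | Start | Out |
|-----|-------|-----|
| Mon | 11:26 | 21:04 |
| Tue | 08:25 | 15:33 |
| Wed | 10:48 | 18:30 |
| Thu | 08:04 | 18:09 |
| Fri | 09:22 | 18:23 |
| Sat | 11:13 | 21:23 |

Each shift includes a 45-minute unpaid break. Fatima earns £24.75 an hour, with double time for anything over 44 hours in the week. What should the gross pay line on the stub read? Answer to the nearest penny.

Mon: 11:26–21:04 = 9 h 38 min; less 45 min break → 8 h 53 min
Tue: 08:25–15:33 = 7 h 8 min; less 45 min break → 6 h 23 min
Wed: 10:48–18:30 = 7 h 42 min; less 45 min break → 6 h 57 min
Thu: 08:04–18:09 = 10 h 5 min; less 45 min break → 9 h 20 min
Fri: 09:22–18:23 = 9 h 1 min; less 45 min break → 8 h 16 min
Sat: 11:13–21:23 = 10 h 10 min; less 45 min break → 9 h 25 min
Total worked: 49 h 14 min = 2954 min.
Regular 44 h 0 min = 2640 min at £24.75/h; overtime 5 h 14 min = 314 min at £49.50/h.
Pay = (2640 × £24.75 + 314 × £49.50) ÷ 60 = £1348.05.

£1348.05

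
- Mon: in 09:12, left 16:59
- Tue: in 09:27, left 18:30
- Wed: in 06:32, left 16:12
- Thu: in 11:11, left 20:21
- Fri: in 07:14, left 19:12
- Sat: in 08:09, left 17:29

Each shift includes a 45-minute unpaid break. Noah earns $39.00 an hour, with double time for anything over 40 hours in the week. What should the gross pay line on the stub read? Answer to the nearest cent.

Mon: 09:12–16:59 = 7 h 47 min; less 45 min break → 7 h 2 min
Tue: 09:27–18:30 = 9 h 3 min; less 45 min break → 8 h 18 min
Wed: 06:32–16:12 = 9 h 40 min; less 45 min break → 8 h 55 min
Thu: 11:11–20:21 = 9 h 10 min; less 45 min break → 8 h 25 min
Fri: 07:14–19:12 = 11 h 58 min; less 45 min break → 11 h 13 min
Sat: 08:09–17:29 = 9 h 20 min; less 45 min break → 8 h 35 min
Total worked: 52 h 28 min = 3148 min.
Regular 40 h 0 min = 2400 min at $39.00/h; overtime 12 h 28 min = 748 min at $78.00/h.
Pay = (2400 × $39.00 + 748 × $78.00) ÷ 60 = $2532.40.

$2532.40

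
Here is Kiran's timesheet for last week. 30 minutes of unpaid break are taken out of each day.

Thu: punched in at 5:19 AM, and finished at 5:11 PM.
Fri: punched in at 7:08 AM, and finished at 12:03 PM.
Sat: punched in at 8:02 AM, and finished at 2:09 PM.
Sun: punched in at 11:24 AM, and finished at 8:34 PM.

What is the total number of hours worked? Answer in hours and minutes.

Thu: 5:19 AM–5:11 PM = 11 h 52 min; less 30 min break → 11 h 22 min
Fri: 7:08 AM–12:03 PM = 4 h 55 min; less 30 min break → 4 h 25 min
Sat: 8:02 AM–2:09 PM = 6 h 7 min; less 30 min break → 5 h 37 min
Sun: 11:24 AM–8:34 PM = 9 h 10 min; less 30 min break → 8 h 40 min
Total: 11 h 22 min + 4 h 25 min + 5 h 37 min + 8 h 40 min = 30 h 4 min.

30 h 4 min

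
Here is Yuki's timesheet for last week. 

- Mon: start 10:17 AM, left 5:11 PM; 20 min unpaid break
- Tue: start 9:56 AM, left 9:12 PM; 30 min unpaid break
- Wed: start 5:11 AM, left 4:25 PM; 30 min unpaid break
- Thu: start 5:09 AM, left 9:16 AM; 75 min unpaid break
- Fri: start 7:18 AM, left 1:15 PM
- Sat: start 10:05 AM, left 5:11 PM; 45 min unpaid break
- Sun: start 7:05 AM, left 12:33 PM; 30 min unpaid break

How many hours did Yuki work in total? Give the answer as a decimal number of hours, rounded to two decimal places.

Mon: 10:17 AM–5:11 PM = 6 h 54 min; less 20 min break → 6 h 34 min
Tue: 9:56 AM–9:12 PM = 11 h 16 min; less 30 min break → 10 h 46 min
Wed: 5:11 AM–4:25 PM = 11 h 14 min; less 30 min break → 10 h 44 min
Thu: 5:09 AM–9:16 AM = 4 h 7 min; less 75 min break → 2 h 52 min
Fri: 7:18 AM–1:15 PM = 5 h 57 min
Sat: 10:05 AM–5:11 PM = 7 h 6 min; less 45 min break → 6 h 21 min
Sun: 7:05 AM–12:33 PM = 5 h 28 min; less 30 min break → 4 h 58 min
Total: 6 h 34 min + 10 h 46 min + 10 h 44 min + 2 h 52 min + 5 h 57 min + 6 h 21 min + 4 h 58 min = 48 h 12 min.

48.20 hours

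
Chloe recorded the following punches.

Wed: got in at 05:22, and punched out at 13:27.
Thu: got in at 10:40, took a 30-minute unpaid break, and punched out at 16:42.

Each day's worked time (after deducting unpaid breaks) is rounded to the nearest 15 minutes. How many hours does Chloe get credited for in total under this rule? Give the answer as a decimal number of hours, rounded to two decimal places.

Wed: 05:22–13:27 = 8 h 5 min → rounds to 8 h 0 min
Thu: 10:40–16:42 = 6 h 2 min − 30 min = 5 h 32 min → rounds to 5 h 30 min
Total credited: 13 h 30 min.

13.50 hours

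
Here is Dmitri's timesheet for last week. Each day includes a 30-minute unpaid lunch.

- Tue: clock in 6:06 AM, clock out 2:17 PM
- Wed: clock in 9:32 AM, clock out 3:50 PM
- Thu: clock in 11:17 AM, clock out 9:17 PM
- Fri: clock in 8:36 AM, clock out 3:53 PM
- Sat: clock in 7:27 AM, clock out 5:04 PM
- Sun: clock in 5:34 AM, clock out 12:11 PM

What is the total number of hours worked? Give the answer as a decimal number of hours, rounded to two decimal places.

45.00 hours

Tue: 6:06 AM–2:17 PM = 8 h 11 min; less 30 min break → 7 h 41 min
Wed: 9:32 AM–3:50 PM = 6 h 18 min; less 30 min break → 5 h 48 min
Thu: 11:17 AM–9:17 PM = 10 h 0 min; less 30 min break → 9 h 30 min
Fri: 8:36 AM–3:53 PM = 7 h 17 min; less 30 min break → 6 h 47 min
Sat: 7:27 AM–5:04 PM = 9 h 37 min; less 30 min break → 9 h 7 min
Sun: 5:34 AM–12:11 PM = 6 h 37 min; less 30 min break → 6 h 7 min
Total: 7 h 41 min + 5 h 48 min + 9 h 30 min + 6 h 47 min + 9 h 7 min + 6 h 7 min = 45 h 0 min.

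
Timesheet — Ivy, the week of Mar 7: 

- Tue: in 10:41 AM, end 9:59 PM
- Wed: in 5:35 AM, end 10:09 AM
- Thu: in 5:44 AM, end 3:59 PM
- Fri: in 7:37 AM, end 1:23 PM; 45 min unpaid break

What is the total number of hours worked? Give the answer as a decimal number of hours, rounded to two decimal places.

31.13 hours

Tue: 10:41 AM–9:59 PM = 11 h 18 min
Wed: 5:35 AM–10:09 AM = 4 h 34 min
Thu: 5:44 AM–3:59 PM = 10 h 15 min
Fri: 7:37 AM–1:23 PM = 5 h 46 min; less 45 min break → 5 h 1 min
Total: 11 h 18 min + 4 h 34 min + 10 h 15 min + 5 h 1 min = 31 h 8 min.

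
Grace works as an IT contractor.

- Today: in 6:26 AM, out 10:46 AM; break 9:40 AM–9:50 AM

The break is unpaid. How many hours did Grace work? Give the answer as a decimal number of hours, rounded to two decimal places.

Today: 6:26 AM–10:46 AM = 4 h 20 min; less 10 min break → 4 h 10 min

4.17 hours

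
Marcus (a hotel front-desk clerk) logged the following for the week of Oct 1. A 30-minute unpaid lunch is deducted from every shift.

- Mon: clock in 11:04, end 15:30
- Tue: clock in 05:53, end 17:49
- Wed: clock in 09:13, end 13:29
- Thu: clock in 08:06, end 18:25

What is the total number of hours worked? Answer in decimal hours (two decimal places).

28.95 hours

Mon: 11:04–15:30 = 4 h 26 min; less 30 min break → 3 h 56 min
Tue: 05:53–17:49 = 11 h 56 min; less 30 min break → 11 h 26 min
Wed: 09:13–13:29 = 4 h 16 min; less 30 min break → 3 h 46 min
Thu: 08:06–18:25 = 10 h 19 min; less 30 min break → 9 h 49 min
Total: 3 h 56 min + 11 h 26 min + 3 h 46 min + 9 h 49 min = 28 h 57 min.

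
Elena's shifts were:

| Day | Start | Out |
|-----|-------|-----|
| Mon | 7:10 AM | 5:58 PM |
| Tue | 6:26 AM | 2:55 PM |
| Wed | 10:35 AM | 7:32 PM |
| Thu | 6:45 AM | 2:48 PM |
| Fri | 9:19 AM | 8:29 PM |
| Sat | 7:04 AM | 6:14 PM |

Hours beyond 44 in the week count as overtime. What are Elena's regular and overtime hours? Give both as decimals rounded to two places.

Mon: 7:10 AM–5:58 PM = 10 h 48 min
Tue: 6:26 AM–2:55 PM = 8 h 29 min
Wed: 10:35 AM–7:32 PM = 8 h 57 min
Thu: 6:45 AM–2:48 PM = 8 h 3 min
Fri: 9:19 AM–8:29 PM = 11 h 10 min
Sat: 7:04 AM–6:14 PM = 11 h 10 min
Total worked: 58 h 37 min = 58.62 h.
Threshold 44 h → overtime 14 h 37 min, regular 44 h 0 min.

Regular 44.00 hours, overtime 14.62 hours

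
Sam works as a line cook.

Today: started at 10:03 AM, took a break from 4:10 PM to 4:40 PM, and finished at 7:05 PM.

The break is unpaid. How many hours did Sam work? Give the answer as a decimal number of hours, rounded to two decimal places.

8.53 hours

Today: 10:03 AM–7:05 PM = 9 h 2 min; less 30 min break → 8 h 32 min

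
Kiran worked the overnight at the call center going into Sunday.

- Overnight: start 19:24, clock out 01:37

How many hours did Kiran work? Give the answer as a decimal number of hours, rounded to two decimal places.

Overnight: 19:24 → midnight = 4 h 36 min; midnight → 01:37 = 1 h 37 min; span 6 h 13 min

6.22 hours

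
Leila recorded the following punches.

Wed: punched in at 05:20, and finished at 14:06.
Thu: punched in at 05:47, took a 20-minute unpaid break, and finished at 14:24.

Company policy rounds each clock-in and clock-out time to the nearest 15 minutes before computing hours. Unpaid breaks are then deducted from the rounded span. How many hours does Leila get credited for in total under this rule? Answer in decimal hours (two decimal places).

17.17 hours

Wed: in 05:20→05:15, out 14:06→14:00; 8 h 45 min
Thu: in 05:47→05:45, out 14:24→14:30; 8 h 45 min − 20 min = 8 h 25 min
Total credited: 17 h 10 min.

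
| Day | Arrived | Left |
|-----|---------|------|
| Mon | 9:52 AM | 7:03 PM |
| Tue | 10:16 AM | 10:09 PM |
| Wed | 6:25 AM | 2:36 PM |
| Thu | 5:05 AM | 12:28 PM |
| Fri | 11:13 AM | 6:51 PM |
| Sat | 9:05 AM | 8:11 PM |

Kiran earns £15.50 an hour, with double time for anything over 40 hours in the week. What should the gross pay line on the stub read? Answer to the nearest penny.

£1096.37

Mon: 9:52 AM–7:03 PM = 9 h 11 min
Tue: 10:16 AM–10:09 PM = 11 h 53 min
Wed: 6:25 AM–2:36 PM = 8 h 11 min
Thu: 5:05 AM–12:28 PM = 7 h 23 min
Fri: 11:13 AM–6:51 PM = 7 h 38 min
Sat: 9:05 AM–8:11 PM = 11 h 6 min
Total worked: 55 h 22 min = 3322 min.
Regular 40 h 0 min = 2400 min at £15.50/h; overtime 15 h 22 min = 922 min at £31.00/h.
Pay = (2400 × £15.50 + 922 × £31.00) ÷ 60 = £1096.37.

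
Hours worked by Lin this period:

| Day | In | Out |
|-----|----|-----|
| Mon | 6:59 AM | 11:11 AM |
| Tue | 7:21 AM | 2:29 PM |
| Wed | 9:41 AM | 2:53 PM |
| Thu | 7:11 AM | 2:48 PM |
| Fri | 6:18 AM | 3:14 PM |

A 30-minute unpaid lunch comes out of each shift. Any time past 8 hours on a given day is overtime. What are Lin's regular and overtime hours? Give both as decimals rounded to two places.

Mon: 6:59 AM–11:11 AM = 4 h 12 min; less 30 min break → 3 h 42 min
Tue: 7:21 AM–2:29 PM = 7 h 8 min; less 30 min break → 6 h 38 min
Wed: 9:41 AM–2:53 PM = 5 h 12 min; less 30 min break → 4 h 42 min
Thu: 7:11 AM–2:48 PM = 7 h 37 min; less 30 min break → 7 h 7 min
Fri: 6:18 AM–3:14 PM = 8 h 56 min; less 30 min break → 8 h 26 min
Mon reg 3 h 42 min / OT 0 h 0 min; Tue reg 6 h 38 min / OT 0 h 0 min; Wed reg 4 h 42 min / OT 0 h 0 min; Thu reg 7 h 7 min / OT 0 h 0 min; Fri reg 8 h 0 min / OT 0 h 26 min.
Totals: regular 30 h 9 min, overtime 0 h 26 min.

Regular 30.15 hours, overtime 0.43 hours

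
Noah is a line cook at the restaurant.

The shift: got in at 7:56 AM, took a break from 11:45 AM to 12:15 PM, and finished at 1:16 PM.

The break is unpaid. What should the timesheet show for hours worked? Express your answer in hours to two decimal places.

4.83 hours

The shift: 7:56 AM–1:16 PM = 5 h 20 min; less 30 min break → 4 h 50 min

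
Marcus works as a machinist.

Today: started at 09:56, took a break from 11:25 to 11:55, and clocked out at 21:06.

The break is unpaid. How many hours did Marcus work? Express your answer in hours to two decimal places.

Today: 09:56–21:06 = 11 h 10 min; less 30 min break → 10 h 40 min

10.67 hours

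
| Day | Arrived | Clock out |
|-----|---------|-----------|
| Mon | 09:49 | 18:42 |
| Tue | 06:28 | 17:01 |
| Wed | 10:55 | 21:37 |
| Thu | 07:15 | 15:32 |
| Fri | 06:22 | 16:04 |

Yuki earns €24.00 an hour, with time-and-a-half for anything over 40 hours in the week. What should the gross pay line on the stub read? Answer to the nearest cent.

Mon: 09:49–18:42 = 8 h 53 min
Tue: 06:28–17:01 = 10 h 33 min
Wed: 10:55–21:37 = 10 h 42 min
Thu: 07:15–15:32 = 8 h 17 min
Fri: 06:22–16:04 = 9 h 42 min
Total worked: 48 h 7 min = 2887 min.
Regular 40 h 0 min = 2400 min at €24.00/h; overtime 8 h 7 min = 487 min at €36.00/h.
Pay = (2400 × €24.00 + 487 × €36.00) ÷ 60 = €1252.20.

€1252.20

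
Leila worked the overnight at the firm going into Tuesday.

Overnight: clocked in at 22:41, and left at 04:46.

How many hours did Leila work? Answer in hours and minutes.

Overnight: 22:41 → midnight = 1 h 19 min; midnight → 04:46 = 4 h 46 min; span 6 h 5 min

6 h 5 min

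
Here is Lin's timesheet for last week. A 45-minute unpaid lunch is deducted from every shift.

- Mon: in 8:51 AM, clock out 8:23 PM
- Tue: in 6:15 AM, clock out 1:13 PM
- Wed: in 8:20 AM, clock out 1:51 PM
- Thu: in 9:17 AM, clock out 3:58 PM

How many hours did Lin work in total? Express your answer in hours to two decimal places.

Mon: 8:51 AM–8:23 PM = 11 h 32 min; less 45 min break → 10 h 47 min
Tue: 6:15 AM–1:13 PM = 6 h 58 min; less 45 min break → 6 h 13 min
Wed: 8:20 AM–1:51 PM = 5 h 31 min; less 45 min break → 4 h 46 min
Thu: 9:17 AM–3:58 PM = 6 h 41 min; less 45 min break → 5 h 56 min
Total: 10 h 47 min + 6 h 13 min + 4 h 46 min + 5 h 56 min = 27 h 42 min.

27.70 hours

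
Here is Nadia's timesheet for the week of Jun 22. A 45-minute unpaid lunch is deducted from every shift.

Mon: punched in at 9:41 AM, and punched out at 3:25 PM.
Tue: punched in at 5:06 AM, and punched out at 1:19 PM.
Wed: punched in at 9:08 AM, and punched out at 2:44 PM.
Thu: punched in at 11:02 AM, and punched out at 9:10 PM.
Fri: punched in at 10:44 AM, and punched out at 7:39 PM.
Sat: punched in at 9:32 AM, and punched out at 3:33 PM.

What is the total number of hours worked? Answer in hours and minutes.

40 h 7 min

Mon: 9:41 AM–3:25 PM = 5 h 44 min; less 45 min break → 4 h 59 min
Tue: 5:06 AM–1:19 PM = 8 h 13 min; less 45 min break → 7 h 28 min
Wed: 9:08 AM–2:44 PM = 5 h 36 min; less 45 min break → 4 h 51 min
Thu: 11:02 AM–9:10 PM = 10 h 8 min; less 45 min break → 9 h 23 min
Fri: 10:44 AM–7:39 PM = 8 h 55 min; less 45 min break → 8 h 10 min
Sat: 9:32 AM–3:33 PM = 6 h 1 min; less 45 min break → 5 h 16 min
Total: 4 h 59 min + 7 h 28 min + 4 h 51 min + 9 h 23 min + 8 h 10 min + 5 h 16 min = 40 h 7 min.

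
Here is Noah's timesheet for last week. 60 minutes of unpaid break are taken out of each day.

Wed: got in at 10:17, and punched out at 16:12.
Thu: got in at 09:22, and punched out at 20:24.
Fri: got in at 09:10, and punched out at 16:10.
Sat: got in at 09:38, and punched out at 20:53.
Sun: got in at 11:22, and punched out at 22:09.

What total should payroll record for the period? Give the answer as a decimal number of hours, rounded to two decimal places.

Wed: 10:17–16:12 = 5 h 55 min; less 60 min break → 4 h 55 min
Thu: 09:22–20:24 = 11 h 2 min; less 60 min break → 10 h 2 min
Fri: 09:10–16:10 = 7 h 0 min; less 60 min break → 6 h 0 min
Sat: 09:38–20:53 = 11 h 15 min; less 60 min break → 10 h 15 min
Sun: 11:22–22:09 = 10 h 47 min; less 60 min break → 9 h 47 min
Total: 4 h 55 min + 10 h 2 min + 6 h 0 min + 10 h 15 min + 9 h 47 min = 40 h 59 min.

40.98 hours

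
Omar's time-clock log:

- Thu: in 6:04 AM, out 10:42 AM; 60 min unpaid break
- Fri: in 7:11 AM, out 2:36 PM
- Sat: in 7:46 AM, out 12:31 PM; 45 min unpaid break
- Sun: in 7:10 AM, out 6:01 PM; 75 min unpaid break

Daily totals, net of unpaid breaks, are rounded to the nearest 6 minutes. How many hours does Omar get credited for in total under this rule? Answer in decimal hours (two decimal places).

24.60 hours

Thu: 6:04 AM–10:42 AM = 4 h 38 min − 60 min = 3 h 38 min → rounds to 3 h 36 min
Fri: 7:11 AM–2:36 PM = 7 h 25 min → rounds to 7 h 24 min
Sat: 7:46 AM–12:31 PM = 4 h 45 min − 45 min = 4 h 0 min → rounds to 4 h 0 min
Sun: 7:10 AM–6:01 PM = 10 h 51 min − 75 min = 9 h 36 min → rounds to 9 h 36 min
Total credited: 24 h 36 min.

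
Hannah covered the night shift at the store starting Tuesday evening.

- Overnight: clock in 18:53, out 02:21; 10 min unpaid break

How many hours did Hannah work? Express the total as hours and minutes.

Overnight: 18:53 → midnight = 5 h 7 min; midnight → 02:21 = 2 h 21 min; span 7 h 28 min; less 10 min break → 7 h 18 min

7 h 18 min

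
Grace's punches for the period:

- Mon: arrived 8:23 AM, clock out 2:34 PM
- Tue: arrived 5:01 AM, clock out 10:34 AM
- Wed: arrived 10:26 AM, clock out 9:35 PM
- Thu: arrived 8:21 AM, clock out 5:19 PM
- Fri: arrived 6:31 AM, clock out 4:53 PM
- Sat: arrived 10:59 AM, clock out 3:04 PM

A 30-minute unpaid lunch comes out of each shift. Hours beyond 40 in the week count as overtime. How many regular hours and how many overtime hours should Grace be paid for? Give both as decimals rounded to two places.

Regular 40.00 hours, overtime 3.30 hours

Mon: 8:23 AM–2:34 PM = 6 h 11 min; less 30 min break → 5 h 41 min
Tue: 5:01 AM–10:34 AM = 5 h 33 min; less 30 min break → 5 h 3 min
Wed: 10:26 AM–9:35 PM = 11 h 9 min; less 30 min break → 10 h 39 min
Thu: 8:21 AM–5:19 PM = 8 h 58 min; less 30 min break → 8 h 28 min
Fri: 6:31 AM–4:53 PM = 10 h 22 min; less 30 min break → 9 h 52 min
Sat: 10:59 AM–3:04 PM = 4 h 5 min; less 30 min break → 3 h 35 min
Total worked: 43 h 18 min = 43.30 h.
Threshold 40 h → overtime 3 h 18 min, regular 40 h 0 min.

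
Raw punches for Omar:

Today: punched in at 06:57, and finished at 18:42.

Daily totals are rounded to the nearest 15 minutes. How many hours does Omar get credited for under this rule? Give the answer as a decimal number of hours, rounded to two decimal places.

Today: 06:57–18:42 = 11 h 45 min → rounds to 11 h 45 min

11.75 hours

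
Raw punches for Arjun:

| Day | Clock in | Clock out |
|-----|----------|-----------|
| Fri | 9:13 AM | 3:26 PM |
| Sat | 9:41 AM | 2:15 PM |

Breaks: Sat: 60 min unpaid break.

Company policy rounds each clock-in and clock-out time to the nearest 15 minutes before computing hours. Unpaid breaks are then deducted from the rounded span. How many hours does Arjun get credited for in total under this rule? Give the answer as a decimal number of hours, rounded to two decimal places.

9.75 hours

Fri: in 9:13 AM→9:15 AM, out 3:26 PM→3:30 PM; 6 h 15 min
Sat: in 9:41 AM→9:45 AM, out 2:15 PM→2:15 PM; 4 h 30 min − 60 min = 3 h 30 min
Total credited: 9 h 45 min.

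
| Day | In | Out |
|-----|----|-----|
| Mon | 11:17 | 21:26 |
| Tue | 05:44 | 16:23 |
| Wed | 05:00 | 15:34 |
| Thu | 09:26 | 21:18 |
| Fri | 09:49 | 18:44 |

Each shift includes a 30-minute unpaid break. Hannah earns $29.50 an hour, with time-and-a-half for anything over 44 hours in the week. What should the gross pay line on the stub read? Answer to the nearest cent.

Mon: 11:17–21:26 = 10 h 9 min; less 30 min break → 9 h 39 min
Tue: 05:44–16:23 = 10 h 39 min; less 30 min break → 10 h 9 min
Wed: 05:00–15:34 = 10 h 34 min; less 30 min break → 10 h 4 min
Thu: 09:26–21:18 = 11 h 52 min; less 30 min break → 11 h 22 min
Fri: 09:49–18:44 = 8 h 55 min; less 30 min break → 8 h 25 min
Total worked: 49 h 39 min = 2979 min.
Regular 44 h 0 min = 2640 min at $29.50/h; overtime 5 h 39 min = 339 min at $44.25/h.
Pay = (2640 × $29.50 + 339 × $44.25) ÷ 60 = $1548.01.

$1548.01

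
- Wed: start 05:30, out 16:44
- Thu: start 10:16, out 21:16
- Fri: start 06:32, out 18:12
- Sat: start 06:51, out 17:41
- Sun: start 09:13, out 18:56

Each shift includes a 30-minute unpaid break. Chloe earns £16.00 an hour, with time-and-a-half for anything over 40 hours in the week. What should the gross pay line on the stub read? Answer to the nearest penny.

£926.80

Wed: 05:30–16:44 = 11 h 14 min; less 30 min break → 10 h 44 min
Thu: 10:16–21:16 = 11 h 0 min; less 30 min break → 10 h 30 min
Fri: 06:32–18:12 = 11 h 40 min; less 30 min break → 11 h 10 min
Sat: 06:51–17:41 = 10 h 50 min; less 30 min break → 10 h 20 min
Sun: 09:13–18:56 = 9 h 43 min; less 30 min break → 9 h 13 min
Total worked: 51 h 57 min = 3117 min.
Regular 40 h 0 min = 2400 min at £16.00/h; overtime 11 h 57 min = 717 min at £24.00/h.
Pay = (2400 × £16.00 + 717 × £24.00) ÷ 60 = £926.80.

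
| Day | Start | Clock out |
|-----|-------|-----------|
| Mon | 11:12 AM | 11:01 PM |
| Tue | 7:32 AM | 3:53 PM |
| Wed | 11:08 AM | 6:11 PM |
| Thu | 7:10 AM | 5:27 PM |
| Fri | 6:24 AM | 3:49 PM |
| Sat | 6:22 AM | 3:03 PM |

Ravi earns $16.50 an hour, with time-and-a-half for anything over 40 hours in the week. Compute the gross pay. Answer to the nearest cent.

Mon: 11:12 AM–11:01 PM = 11 h 49 min
Tue: 7:32 AM–3:53 PM = 8 h 21 min
Wed: 11:08 AM–6:11 PM = 7 h 3 min
Thu: 7:10 AM–5:27 PM = 10 h 17 min
Fri: 6:24 AM–3:49 PM = 9 h 25 min
Sat: 6:22 AM–3:03 PM = 8 h 41 min
Total worked: 55 h 36 min = 3336 min.
Regular 40 h 0 min = 2400 min at $16.50/h; overtime 15 h 36 min = 936 min at $24.75/h.
Pay = (2400 × $16.50 + 936 × $24.75) ÷ 60 = $1046.10.

$1046.10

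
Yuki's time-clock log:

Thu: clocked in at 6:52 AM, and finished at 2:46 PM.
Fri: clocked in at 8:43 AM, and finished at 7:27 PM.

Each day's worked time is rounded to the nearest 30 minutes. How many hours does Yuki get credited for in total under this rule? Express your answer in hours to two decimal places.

18.50 hours

Thu: 6:52 AM–2:46 PM = 7 h 54 min → rounds to 8 h 0 min
Fri: 8:43 AM–7:27 PM = 10 h 44 min → rounds to 10 h 30 min
Total credited: 18 h 30 min.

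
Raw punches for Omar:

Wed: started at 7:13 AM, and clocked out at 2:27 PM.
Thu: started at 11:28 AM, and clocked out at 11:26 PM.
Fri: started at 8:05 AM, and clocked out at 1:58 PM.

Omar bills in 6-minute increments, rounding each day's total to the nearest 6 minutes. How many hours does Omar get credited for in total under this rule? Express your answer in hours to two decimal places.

25.10 hours

Wed: 7:13 AM–2:27 PM = 7 h 14 min → rounds to 7 h 12 min
Thu: 11:28 AM–11:26 PM = 11 h 58 min → rounds to 12 h 0 min
Fri: 8:05 AM–1:58 PM = 5 h 53 min → rounds to 5 h 54 min
Total credited: 25 h 6 min.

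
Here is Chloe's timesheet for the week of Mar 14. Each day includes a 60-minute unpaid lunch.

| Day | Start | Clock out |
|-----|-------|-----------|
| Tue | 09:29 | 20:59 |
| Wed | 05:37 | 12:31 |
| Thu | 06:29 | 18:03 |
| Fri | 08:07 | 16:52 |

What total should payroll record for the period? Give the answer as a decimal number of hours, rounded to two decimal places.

Tue: 09:29–20:59 = 11 h 30 min; less 60 min break → 10 h 30 min
Wed: 05:37–12:31 = 6 h 54 min; less 60 min break → 5 h 54 min
Thu: 06:29–18:03 = 11 h 34 min; less 60 min break → 10 h 34 min
Fri: 08:07–16:52 = 8 h 45 min; less 60 min break → 7 h 45 min
Total: 10 h 30 min + 5 h 54 min + 10 h 34 min + 7 h 45 min = 34 h 43 min.

34.72 hours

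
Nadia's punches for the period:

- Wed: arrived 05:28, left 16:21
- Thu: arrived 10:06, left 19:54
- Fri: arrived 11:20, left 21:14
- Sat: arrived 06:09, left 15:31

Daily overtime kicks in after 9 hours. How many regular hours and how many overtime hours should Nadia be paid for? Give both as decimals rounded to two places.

Regular 36.00 hours, overtime 3.95 hours

Wed: 05:28–16:21 = 10 h 53 min
Thu: 10:06–19:54 = 9 h 48 min
Fri: 11:20–21:14 = 9 h 54 min
Sat: 06:09–15:31 = 9 h 22 min
Wed reg 9 h 0 min / OT 1 h 53 min; Thu reg 9 h 0 min / OT 0 h 48 min; Fri reg 9 h 0 min / OT 0 h 54 min; Sat reg 9 h 0 min / OT 0 h 22 min.
Totals: regular 36 h 0 min, overtime 3 h 57 min.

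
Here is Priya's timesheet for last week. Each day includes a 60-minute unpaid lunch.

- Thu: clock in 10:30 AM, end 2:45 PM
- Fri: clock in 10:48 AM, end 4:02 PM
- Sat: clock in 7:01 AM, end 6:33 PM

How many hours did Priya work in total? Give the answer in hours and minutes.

Thu: 10:30 AM–2:45 PM = 4 h 15 min; less 60 min break → 3 h 15 min
Fri: 10:48 AM–4:02 PM = 5 h 14 min; less 60 min break → 4 h 14 min
Sat: 7:01 AM–6:33 PM = 11 h 32 min; less 60 min break → 10 h 32 min
Total: 3 h 15 min + 4 h 14 min + 10 h 32 min = 18 h 1 min.

18 h 1 min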